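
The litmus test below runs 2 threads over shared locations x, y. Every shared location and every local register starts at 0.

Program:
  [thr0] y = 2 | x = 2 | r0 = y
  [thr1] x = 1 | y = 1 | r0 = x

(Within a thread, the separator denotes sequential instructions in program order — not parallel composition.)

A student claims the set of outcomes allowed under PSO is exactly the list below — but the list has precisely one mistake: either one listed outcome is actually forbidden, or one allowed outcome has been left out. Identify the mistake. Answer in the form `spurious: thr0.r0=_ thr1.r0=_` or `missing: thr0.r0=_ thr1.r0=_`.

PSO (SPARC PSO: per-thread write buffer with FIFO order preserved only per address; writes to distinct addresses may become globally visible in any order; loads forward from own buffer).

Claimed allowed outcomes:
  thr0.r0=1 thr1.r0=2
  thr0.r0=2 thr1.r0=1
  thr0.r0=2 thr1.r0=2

missing: thr0.r0=1 thr1.r0=1

outcome vector order: (thr0.r0,thr1.r0)
PSO (4): (1,1); (1,2); (2,1); (2,2)
PSO∖claimed = {(1,1)}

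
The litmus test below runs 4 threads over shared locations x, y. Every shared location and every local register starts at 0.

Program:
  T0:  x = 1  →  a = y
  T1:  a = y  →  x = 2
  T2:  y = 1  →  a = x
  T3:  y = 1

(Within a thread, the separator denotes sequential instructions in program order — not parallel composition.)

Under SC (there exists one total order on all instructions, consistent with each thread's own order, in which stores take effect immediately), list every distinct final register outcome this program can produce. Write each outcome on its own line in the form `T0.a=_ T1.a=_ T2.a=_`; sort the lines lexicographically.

T0.a=0 T1.a=0 T2.a=1
T0.a=0 T1.a=0 T2.a=2
T0.a=0 T1.a=1 T2.a=1
T0.a=0 T1.a=1 T2.a=2
T0.a=1 T1.a=0 T2.a=0
T0.a=1 T1.a=0 T2.a=1
T0.a=1 T1.a=0 T2.a=2
T0.a=1 T1.a=1 T2.a=0
T0.a=1 T1.a=1 T2.a=1
T0.a=1 T1.a=1 T2.a=2

outcome vector order: (T0.a,T1.a,T2.a)
|SC outcomes| = 10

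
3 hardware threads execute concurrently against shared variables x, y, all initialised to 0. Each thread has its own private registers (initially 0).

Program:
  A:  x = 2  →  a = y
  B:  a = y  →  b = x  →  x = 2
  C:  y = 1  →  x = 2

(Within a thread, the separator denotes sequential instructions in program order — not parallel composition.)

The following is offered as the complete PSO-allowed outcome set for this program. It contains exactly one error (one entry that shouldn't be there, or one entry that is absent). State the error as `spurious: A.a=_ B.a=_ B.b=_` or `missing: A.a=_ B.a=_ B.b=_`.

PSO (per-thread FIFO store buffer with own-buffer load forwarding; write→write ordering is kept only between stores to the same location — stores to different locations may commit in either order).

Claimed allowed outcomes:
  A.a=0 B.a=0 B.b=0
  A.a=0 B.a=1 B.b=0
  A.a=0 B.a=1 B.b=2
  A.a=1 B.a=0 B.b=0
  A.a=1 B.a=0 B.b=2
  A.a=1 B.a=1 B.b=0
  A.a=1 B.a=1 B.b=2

missing: A.a=0 B.a=0 B.b=2

outcome vector order: (A.a,B.a,B.b)
PSO (8): <0 0 0> <0 0 2> <0 1 0> <0 1 2> <1 0 0> <1 0 2> <1 1 0> <1 1 2>
PSO∖claimed = {<0 0 2>}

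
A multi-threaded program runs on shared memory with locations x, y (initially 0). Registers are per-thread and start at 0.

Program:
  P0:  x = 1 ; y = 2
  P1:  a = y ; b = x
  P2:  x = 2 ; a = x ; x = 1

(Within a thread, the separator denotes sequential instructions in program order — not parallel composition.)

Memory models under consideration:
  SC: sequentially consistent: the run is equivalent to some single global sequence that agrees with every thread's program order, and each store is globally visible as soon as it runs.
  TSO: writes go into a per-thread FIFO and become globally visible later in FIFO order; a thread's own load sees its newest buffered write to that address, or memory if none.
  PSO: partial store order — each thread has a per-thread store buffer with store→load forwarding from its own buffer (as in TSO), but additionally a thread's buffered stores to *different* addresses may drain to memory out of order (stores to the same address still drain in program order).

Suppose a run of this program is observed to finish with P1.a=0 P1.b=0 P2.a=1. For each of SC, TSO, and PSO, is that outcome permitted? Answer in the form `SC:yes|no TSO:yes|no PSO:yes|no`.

SC:yes TSO:yes PSO:yes

outcome vector order: (P1.a,P1.b,P2.a)
SC: 9 outcomes — {<0 0 1> <0 0 2> <0 1 1> <0 1 2> <0 2 1> <0 2 2> <2 1 1> <2 1 2> <2 2 2>}
TSO: 9 outcomes — {<0 0 1> <0 0 2> <0 1 1> <0 1 2> <0 2 1> <0 2 2> <2 1 1> <2 1 2> <2 2 2>}
PSO: 12 outcomes — {<0 0 1> <0 0 2> <0 1 1> <0 1 2> <0 2 1> <0 2 2> <2 0 1> <2 0 2> <2 1 1> <2 1 2> <2 2 1> <2 2 2>}
target <0 0 1> ∈ {SC,TSO,PSO}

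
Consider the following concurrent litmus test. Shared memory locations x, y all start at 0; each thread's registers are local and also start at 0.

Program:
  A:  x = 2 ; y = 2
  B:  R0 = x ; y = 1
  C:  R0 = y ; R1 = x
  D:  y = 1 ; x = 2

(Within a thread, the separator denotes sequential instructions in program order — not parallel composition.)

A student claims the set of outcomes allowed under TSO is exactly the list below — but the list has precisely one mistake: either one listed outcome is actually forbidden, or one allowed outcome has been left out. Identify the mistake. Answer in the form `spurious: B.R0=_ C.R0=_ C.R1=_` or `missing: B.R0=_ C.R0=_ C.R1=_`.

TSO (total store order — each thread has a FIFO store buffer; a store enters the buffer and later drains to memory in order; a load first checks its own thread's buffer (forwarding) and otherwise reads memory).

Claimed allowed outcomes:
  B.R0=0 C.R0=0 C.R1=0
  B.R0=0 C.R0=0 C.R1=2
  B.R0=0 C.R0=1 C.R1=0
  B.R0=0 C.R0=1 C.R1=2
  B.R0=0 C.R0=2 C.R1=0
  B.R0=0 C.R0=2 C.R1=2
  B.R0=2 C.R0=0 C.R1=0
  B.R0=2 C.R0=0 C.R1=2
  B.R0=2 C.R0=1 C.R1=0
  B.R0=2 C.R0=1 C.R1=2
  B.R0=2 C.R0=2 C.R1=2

outcome vector order: (B.R0,C.R0,C.R1)
TSO (10): 0/0/0, 0/0/2, 0/1/0, 0/1/2, 0/2/2, 2/0/0, 2/0/2, 2/1/0, 2/1/2, 2/2/2
claimed∖TSO = {0/2/0}

spurious: B.R0=0 C.R0=2 C.R1=0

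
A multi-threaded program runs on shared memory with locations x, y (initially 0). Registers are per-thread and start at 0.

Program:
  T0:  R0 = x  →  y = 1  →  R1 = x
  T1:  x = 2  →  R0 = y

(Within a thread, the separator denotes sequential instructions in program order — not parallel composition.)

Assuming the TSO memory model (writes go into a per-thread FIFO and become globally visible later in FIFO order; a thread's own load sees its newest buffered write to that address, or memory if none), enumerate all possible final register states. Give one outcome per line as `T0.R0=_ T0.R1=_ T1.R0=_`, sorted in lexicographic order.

T0.R0=0 T0.R1=0 T1.R0=0
T0.R0=0 T0.R1=0 T1.R0=1
T0.R0=0 T0.R1=2 T1.R0=0
T0.R0=0 T0.R1=2 T1.R0=1
T0.R0=2 T0.R1=2 T1.R0=0
T0.R0=2 T0.R1=2 T1.R0=1

outcome vector order: (T0.R0,T0.R1,T1.R0)
|TSO outcomes| = 6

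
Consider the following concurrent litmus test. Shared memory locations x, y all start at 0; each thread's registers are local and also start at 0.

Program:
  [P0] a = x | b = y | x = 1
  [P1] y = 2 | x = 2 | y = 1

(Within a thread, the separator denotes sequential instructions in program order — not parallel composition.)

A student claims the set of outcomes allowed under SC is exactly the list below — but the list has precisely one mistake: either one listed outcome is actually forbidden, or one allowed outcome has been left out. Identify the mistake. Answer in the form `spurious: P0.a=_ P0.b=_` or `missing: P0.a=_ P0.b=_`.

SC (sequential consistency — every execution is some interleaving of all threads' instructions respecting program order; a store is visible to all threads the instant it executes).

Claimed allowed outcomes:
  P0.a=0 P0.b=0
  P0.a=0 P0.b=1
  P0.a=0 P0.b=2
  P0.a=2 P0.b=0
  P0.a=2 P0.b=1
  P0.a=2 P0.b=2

spurious: P0.a=2 P0.b=0

outcome vector order: (P0.a,P0.b)
[SC] allowed = {0/0 0/1 0/2 2/1 2/2}
claimed∖SC = {2/0}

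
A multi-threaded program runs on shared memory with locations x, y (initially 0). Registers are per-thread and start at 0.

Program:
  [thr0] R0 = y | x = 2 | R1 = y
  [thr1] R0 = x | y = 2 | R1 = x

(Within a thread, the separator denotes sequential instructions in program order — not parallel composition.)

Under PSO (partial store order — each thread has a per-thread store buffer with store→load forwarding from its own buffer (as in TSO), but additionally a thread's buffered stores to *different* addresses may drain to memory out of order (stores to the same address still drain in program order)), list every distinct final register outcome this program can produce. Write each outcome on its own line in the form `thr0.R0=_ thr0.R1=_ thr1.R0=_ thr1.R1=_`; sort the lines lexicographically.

outcome vector order: (thr0.R0,thr0.R1,thr1.R0,thr1.R1)
|PSO outcomes| = 8

thr0.R0=0 thr0.R1=0 thr1.R0=0 thr1.R1=0
thr0.R0=0 thr0.R1=0 thr1.R0=0 thr1.R1=2
thr0.R0=0 thr0.R1=0 thr1.R0=2 thr1.R1=2
thr0.R0=0 thr0.R1=2 thr1.R0=0 thr1.R1=0
thr0.R0=0 thr0.R1=2 thr1.R0=0 thr1.R1=2
thr0.R0=0 thr0.R1=2 thr1.R0=2 thr1.R1=2
thr0.R0=2 thr0.R1=2 thr1.R0=0 thr1.R1=0
thr0.R0=2 thr0.R1=2 thr1.R0=0 thr1.R1=2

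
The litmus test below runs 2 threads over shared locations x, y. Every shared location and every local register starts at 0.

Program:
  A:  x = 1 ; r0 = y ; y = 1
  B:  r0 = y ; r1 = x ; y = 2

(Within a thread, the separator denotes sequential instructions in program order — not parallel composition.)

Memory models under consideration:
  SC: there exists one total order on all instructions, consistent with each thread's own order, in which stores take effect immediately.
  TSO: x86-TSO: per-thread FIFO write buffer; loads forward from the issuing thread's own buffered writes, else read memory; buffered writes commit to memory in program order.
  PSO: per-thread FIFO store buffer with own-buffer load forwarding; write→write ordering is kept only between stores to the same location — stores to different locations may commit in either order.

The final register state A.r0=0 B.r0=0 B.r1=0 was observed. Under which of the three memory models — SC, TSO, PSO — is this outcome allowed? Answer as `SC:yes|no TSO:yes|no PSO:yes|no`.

SC:yes TSO:yes PSO:yes

outcome vector order: (A.r0,B.r0,B.r1)
SC (5): 000 001 011 200 201
TSO (5): 000 001 011 200 201
PSO (6): 000 001 010 011 200 201
target 000 ∈ {SC,TSO,PSO}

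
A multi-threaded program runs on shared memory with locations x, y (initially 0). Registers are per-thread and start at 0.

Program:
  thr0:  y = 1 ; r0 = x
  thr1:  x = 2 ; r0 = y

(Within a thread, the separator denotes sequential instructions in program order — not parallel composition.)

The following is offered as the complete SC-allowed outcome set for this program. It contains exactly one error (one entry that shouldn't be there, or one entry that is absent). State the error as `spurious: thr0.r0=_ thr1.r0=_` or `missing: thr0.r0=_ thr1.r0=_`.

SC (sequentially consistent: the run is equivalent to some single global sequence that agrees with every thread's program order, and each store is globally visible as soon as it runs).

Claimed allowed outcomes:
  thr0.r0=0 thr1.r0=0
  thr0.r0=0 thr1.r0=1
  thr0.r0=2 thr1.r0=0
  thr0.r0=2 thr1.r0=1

spurious: thr0.r0=0 thr1.r0=0

outcome vector order: (thr0.r0,thr1.r0)
[SC] allowed = {01, 20, 21}
claimed∖SC = {00}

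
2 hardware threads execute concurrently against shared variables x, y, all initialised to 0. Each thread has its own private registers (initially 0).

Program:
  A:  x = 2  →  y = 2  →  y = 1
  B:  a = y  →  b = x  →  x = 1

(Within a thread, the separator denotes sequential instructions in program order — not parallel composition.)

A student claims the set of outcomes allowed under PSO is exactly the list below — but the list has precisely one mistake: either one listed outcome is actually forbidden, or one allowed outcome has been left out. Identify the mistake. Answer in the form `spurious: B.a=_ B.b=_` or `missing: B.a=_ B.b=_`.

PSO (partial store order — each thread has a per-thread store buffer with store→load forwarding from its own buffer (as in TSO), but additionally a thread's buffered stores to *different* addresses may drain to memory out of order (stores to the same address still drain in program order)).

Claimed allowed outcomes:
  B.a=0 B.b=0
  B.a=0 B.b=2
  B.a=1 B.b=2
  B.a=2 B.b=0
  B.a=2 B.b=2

missing: B.a=1 B.b=0

outcome vector order: (B.a,B.b)
[PSO] allowed = {(0,0) (0,2) (1,0) (1,2) (2,0) (2,2)}
PSO∖claimed = {(1,0)}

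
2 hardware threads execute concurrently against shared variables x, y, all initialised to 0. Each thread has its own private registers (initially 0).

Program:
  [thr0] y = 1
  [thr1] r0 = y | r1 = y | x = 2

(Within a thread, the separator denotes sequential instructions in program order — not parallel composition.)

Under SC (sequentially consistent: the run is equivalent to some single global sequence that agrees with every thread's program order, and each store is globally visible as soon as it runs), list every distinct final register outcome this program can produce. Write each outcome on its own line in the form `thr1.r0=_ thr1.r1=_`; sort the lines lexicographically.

thr1.r0=0 thr1.r1=0
thr1.r0=0 thr1.r1=1
thr1.r0=1 thr1.r1=1

outcome vector order: (thr1.r0,thr1.r1)
|SC outcomes| = 3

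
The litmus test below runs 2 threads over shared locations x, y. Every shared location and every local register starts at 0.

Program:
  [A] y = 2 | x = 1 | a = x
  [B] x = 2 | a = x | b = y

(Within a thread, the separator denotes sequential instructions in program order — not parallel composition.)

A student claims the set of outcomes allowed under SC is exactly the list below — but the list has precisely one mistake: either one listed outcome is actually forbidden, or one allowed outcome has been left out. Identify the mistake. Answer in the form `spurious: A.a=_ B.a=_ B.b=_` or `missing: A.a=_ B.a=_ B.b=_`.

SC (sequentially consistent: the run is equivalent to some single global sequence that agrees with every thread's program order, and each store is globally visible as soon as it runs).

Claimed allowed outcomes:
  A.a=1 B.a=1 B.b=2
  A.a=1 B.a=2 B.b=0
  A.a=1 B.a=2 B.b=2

missing: A.a=2 B.a=2 B.b=2

outcome vector order: (A.a,B.a,B.b)
SC (4): (1,1,2) (1,2,0) (1,2,2) (2,2,2)
SC∖claimed = {(2,2,2)}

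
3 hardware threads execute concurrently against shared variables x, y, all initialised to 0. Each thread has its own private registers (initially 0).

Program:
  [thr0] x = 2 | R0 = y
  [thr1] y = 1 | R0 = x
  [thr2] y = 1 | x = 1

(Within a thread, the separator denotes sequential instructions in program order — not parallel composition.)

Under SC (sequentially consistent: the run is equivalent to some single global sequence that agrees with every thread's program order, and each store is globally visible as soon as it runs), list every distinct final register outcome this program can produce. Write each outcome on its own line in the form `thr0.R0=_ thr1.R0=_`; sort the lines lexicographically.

thr0.R0=0 thr1.R0=1
thr0.R0=0 thr1.R0=2
thr0.R0=1 thr1.R0=0
thr0.R0=1 thr1.R0=1
thr0.R0=1 thr1.R0=2

outcome vector order: (thr0.R0,thr1.R0)
|SC outcomes| = 5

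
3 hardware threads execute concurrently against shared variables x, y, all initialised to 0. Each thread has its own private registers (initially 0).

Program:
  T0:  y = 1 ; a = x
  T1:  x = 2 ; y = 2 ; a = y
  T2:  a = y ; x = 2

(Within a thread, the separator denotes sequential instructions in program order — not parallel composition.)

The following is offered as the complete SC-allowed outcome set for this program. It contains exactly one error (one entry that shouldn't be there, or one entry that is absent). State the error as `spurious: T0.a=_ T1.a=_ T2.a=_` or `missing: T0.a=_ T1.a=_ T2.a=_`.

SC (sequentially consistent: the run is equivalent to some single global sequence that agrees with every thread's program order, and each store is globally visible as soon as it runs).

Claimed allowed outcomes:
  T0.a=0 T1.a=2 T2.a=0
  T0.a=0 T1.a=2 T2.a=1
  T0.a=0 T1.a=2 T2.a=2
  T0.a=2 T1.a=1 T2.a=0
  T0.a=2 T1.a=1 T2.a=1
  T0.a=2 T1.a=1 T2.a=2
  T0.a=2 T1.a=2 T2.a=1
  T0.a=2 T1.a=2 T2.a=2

outcome vector order: (T0.a,T1.a,T2.a)
SC (9): (0,2,0), (0,2,1), (0,2,2), (2,1,0), (2,1,1), (2,1,2), (2,2,0), (2,2,1), (2,2,2)
SC∖claimed = {(2,2,0)}

missing: T0.a=2 T1.a=2 T2.a=0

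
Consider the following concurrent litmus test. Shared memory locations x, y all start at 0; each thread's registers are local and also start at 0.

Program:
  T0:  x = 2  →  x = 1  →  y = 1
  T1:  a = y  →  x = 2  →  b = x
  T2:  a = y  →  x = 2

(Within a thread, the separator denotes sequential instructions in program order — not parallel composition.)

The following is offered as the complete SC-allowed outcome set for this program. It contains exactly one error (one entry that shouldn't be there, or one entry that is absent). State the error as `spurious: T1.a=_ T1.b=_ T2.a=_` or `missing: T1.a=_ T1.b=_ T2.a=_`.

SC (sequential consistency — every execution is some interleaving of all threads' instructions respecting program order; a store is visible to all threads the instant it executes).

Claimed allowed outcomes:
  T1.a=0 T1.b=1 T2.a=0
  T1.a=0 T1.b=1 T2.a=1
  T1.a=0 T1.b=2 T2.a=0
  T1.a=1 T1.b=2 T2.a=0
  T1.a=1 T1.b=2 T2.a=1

outcome vector order: (T1.a,T1.b,T2.a)
SC: 6 outcomes — {<0 1 0>, <0 1 1>, <0 2 0>, <0 2 1>, <1 2 0>, <1 2 1>}
SC∖claimed = {<0 2 1>}

missing: T1.a=0 T1.b=2 T2.a=1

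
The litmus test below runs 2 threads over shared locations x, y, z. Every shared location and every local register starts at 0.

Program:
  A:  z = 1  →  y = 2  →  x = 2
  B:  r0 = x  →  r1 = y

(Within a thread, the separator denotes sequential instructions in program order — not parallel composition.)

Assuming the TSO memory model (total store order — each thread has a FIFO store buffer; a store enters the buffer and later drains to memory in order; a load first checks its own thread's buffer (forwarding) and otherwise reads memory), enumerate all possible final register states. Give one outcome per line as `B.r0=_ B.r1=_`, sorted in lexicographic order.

B.r0=0 B.r1=0
B.r0=0 B.r1=2
B.r0=2 B.r1=2

outcome vector order: (B.r0,B.r1)
|TSO outcomes| = 3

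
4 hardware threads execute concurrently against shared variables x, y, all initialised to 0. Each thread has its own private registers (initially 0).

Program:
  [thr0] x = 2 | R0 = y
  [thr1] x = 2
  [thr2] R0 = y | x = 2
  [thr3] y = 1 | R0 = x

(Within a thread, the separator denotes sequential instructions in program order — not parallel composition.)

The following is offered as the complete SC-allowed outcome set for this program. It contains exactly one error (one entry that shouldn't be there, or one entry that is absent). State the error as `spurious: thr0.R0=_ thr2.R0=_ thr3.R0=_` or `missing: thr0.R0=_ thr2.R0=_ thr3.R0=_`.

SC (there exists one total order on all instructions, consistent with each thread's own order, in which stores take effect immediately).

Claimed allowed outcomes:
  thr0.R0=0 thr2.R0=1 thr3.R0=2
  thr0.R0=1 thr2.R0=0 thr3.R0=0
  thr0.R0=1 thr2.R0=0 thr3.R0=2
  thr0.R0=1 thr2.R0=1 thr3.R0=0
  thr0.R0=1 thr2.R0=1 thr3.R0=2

outcome vector order: (thr0.R0,thr2.R0,thr3.R0)
under SC → 0/0/2 0/1/2 1/0/0 1/0/2 1/1/0 1/1/2
SC∖claimed = {0/0/2}

missing: thr0.R0=0 thr2.R0=0 thr3.R0=2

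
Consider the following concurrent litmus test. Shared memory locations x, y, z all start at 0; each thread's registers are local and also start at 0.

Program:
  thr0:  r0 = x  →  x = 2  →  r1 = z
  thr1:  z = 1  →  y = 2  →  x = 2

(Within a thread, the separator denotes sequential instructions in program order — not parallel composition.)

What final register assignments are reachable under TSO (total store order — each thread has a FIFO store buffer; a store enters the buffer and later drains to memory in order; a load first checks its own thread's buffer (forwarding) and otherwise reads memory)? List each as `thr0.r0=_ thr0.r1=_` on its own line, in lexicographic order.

thr0.r0=0 thr0.r1=0
thr0.r0=0 thr0.r1=1
thr0.r0=2 thr0.r1=1

outcome vector order: (thr0.r0,thr0.r1)
|TSO outcomes| = 3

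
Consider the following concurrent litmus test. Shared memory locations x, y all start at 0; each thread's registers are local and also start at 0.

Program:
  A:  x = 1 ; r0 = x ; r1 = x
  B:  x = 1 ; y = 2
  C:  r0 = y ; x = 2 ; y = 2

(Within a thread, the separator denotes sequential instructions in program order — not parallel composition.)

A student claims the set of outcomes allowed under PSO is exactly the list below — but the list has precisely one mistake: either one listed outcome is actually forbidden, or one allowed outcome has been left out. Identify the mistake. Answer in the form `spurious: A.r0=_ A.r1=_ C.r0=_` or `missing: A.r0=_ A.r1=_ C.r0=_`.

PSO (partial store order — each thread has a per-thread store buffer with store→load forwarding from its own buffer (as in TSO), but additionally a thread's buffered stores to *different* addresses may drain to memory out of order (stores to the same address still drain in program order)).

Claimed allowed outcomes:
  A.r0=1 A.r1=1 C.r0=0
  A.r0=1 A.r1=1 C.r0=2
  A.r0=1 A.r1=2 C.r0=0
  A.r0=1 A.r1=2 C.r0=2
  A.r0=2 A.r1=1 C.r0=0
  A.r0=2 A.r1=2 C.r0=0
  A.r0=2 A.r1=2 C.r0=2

outcome vector order: (A.r0,A.r1,C.r0)
[PSO] allowed = {<1 1 0> <1 1 2> <1 2 0> <1 2 2> <2 1 0> <2 1 2> <2 2 0> <2 2 2>}
PSO∖claimed = {<2 1 2>}

missing: A.r0=2 A.r1=1 C.r0=2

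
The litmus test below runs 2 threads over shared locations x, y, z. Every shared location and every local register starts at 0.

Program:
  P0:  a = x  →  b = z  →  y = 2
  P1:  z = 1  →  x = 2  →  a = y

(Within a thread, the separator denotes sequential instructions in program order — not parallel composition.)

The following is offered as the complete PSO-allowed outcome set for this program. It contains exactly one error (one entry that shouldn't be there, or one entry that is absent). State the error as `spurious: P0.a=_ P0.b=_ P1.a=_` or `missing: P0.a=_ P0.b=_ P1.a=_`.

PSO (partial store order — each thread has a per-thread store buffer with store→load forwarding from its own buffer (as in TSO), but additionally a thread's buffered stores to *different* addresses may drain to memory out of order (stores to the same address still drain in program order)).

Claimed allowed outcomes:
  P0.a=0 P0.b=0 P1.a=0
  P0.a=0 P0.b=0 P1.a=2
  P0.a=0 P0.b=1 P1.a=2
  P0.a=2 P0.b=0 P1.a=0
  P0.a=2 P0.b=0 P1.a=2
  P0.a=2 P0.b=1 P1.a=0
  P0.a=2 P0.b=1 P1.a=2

outcome vector order: (P0.a,P0.b,P1.a)
PSO: 8 outcomes — {(0,0,0); (0,0,2); (0,1,0); (0,1,2); (2,0,0); (2,0,2); (2,1,0); (2,1,2)}
PSO∖claimed = {(0,1,0)}

missing: P0.a=0 P0.b=1 P1.a=0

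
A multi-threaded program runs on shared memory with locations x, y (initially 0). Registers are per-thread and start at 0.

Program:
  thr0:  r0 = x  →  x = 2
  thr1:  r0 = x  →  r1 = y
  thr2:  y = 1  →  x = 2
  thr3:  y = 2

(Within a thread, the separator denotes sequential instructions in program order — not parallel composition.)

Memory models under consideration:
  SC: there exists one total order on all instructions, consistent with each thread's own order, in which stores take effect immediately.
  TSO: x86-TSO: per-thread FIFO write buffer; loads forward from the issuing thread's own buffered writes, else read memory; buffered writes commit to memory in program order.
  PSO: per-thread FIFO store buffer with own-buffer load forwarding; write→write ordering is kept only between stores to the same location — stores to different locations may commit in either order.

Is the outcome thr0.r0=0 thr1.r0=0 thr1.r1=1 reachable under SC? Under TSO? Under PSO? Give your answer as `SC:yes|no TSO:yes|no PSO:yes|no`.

SC:yes TSO:yes PSO:yes

outcome vector order: (thr0.r0,thr1.r0,thr1.r1)
SC: 11 outcomes — {<0 0 0> <0 0 1> <0 0 2> <0 2 0> <0 2 1> <0 2 2> <2 0 0> <2 0 1> <2 0 2> <2 2 1> <2 2 2>}
TSO: 11 outcomes — {<0 0 0> <0 0 1> <0 0 2> <0 2 0> <0 2 1> <0 2 2> <2 0 0> <2 0 1> <2 0 2> <2 2 1> <2 2 2>}
PSO: 12 outcomes — {<0 0 0> <0 0 1> <0 0 2> <0 2 0> <0 2 1> <0 2 2> <2 0 0> <2 0 1> <2 0 2> <2 2 0> <2 2 1> <2 2 2>}
target <0 0 1> ∈ {SC,TSO,PSO}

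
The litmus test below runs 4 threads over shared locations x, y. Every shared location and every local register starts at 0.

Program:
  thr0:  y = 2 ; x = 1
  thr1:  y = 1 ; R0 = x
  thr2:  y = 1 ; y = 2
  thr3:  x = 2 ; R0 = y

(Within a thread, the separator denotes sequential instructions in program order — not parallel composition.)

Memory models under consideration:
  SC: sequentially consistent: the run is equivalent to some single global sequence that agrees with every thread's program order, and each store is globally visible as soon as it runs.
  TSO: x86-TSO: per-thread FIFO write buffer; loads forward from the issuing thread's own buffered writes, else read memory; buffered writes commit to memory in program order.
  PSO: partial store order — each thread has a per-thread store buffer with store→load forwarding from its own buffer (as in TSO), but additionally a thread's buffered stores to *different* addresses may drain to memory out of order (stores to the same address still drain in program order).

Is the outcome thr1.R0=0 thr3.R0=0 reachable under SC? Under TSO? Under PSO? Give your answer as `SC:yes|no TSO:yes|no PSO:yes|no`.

outcome vector order: (thr1.R0,thr3.R0)
[SC] allowed = {<0 1>; <0 2>; <1 0>; <1 1>; <1 2>; <2 0>; <2 1>; <2 2>}
[TSO] allowed = {<0 0>; <0 1>; <0 2>; <1 0>; <1 1>; <1 2>; <2 0>; <2 1>; <2 2>}
[PSO] allowed = {<0 0>; <0 1>; <0 2>; <1 0>; <1 1>; <1 2>; <2 0>; <2 1>; <2 2>}
target <0 0> ∈ {TSO,PSO}

SC:no TSO:yes PSO:yes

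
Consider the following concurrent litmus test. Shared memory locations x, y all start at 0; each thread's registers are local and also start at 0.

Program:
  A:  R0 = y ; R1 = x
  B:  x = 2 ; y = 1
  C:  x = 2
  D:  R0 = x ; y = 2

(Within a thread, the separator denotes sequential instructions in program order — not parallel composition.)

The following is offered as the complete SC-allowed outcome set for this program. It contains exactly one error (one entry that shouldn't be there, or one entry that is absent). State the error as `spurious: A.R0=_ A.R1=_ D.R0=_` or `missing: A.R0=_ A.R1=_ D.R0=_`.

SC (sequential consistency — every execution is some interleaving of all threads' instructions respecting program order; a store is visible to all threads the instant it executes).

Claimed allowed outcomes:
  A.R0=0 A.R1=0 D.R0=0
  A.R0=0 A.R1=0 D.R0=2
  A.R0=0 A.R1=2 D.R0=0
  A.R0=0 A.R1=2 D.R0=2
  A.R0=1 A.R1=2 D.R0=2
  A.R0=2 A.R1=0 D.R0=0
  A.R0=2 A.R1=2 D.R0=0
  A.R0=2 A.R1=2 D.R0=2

outcome vector order: (A.R0,A.R1,D.R0)
under SC → <0 0 0>; <0 0 2>; <0 2 0>; <0 2 2>; <1 2 0>; <1 2 2>; <2 0 0>; <2 2 0>; <2 2 2>
SC∖claimed = {<1 2 0>}

missing: A.R0=1 A.R1=2 D.R0=0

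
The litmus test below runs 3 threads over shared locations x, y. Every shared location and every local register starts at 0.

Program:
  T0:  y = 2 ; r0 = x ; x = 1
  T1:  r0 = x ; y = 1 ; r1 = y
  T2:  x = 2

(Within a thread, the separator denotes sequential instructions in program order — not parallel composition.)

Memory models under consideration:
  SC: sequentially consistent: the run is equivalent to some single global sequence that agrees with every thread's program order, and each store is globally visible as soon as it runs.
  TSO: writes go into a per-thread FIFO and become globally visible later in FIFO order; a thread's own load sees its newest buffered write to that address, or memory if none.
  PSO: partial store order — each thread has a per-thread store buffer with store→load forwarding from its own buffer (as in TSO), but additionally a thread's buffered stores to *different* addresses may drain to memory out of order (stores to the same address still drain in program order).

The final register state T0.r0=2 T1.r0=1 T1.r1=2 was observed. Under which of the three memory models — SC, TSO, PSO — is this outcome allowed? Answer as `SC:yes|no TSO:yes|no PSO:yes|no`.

outcome vector order: (T0.r0,T1.r0,T1.r1)
under SC → 001, 002, 011, 021, 201, 202, 211, 221, 222
under TSO → 001, 002, 011, 021, 022, 201, 202, 211, 221, 222
under PSO → 001, 002, 011, 012, 021, 022, 201, 202, 211, 212, 221, 222
target 212 ∈ {PSO}

SC:no TSO:no PSO:yes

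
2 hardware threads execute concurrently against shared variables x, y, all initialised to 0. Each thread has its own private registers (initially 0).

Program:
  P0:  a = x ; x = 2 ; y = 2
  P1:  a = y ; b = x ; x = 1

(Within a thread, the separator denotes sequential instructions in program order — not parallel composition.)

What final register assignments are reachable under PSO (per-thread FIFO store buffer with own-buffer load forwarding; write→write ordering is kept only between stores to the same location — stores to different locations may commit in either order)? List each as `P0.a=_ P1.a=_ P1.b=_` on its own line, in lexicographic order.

outcome vector order: (P0.a,P1.a,P1.b)
|PSO outcomes| = 5

P0.a=0 P1.a=0 P1.b=0
P0.a=0 P1.a=0 P1.b=2
P0.a=0 P1.a=2 P1.b=0
P0.a=0 P1.a=2 P1.b=2
P0.a=1 P1.a=0 P1.b=0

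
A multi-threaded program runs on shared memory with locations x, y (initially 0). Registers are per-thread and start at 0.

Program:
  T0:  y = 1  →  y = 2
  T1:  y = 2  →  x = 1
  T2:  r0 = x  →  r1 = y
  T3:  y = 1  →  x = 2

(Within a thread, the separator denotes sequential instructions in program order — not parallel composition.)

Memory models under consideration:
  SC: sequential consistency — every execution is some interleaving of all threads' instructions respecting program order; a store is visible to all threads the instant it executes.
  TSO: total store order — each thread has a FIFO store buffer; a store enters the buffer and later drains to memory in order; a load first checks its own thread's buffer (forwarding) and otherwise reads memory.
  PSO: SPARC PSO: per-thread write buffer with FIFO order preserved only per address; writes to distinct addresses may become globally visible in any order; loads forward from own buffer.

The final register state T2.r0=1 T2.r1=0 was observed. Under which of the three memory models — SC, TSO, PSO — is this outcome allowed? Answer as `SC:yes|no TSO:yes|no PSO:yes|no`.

outcome vector order: (T2.r0,T2.r1)
[SC] allowed = {0/0, 0/1, 0/2, 1/1, 1/2, 2/1, 2/2}
[TSO] allowed = {0/0, 0/1, 0/2, 1/1, 1/2, 2/1, 2/2}
[PSO] allowed = {0/0, 0/1, 0/2, 1/0, 1/1, 1/2, 2/0, 2/1, 2/2}
target 1/0 ∈ {PSO}

SC:no TSO:no PSO:yes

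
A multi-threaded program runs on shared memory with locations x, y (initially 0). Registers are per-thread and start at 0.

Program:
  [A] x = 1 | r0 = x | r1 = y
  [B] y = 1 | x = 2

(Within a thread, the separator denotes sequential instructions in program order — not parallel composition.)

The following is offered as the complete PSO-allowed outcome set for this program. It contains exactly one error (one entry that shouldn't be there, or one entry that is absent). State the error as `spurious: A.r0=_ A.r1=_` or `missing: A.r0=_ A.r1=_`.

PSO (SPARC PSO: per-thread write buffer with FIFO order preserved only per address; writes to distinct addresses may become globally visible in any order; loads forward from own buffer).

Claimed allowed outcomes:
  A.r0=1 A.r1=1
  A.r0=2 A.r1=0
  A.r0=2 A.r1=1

outcome vector order: (A.r0,A.r1)
PSO (4): 1/0; 1/1; 2/0; 2/1
PSO∖claimed = {1/0}

missing: A.r0=1 A.r1=0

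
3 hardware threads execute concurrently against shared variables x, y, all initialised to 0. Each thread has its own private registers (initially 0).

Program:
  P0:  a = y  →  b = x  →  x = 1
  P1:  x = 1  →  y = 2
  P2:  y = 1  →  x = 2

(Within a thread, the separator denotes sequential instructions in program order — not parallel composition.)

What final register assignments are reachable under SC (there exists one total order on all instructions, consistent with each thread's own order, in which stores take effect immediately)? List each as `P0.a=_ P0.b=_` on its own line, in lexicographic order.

P0.a=0 P0.b=0
P0.a=0 P0.b=1
P0.a=0 P0.b=2
P0.a=1 P0.b=0
P0.a=1 P0.b=1
P0.a=1 P0.b=2
P0.a=2 P0.b=1
P0.a=2 P0.b=2

outcome vector order: (P0.a,P0.b)
|SC outcomes| = 8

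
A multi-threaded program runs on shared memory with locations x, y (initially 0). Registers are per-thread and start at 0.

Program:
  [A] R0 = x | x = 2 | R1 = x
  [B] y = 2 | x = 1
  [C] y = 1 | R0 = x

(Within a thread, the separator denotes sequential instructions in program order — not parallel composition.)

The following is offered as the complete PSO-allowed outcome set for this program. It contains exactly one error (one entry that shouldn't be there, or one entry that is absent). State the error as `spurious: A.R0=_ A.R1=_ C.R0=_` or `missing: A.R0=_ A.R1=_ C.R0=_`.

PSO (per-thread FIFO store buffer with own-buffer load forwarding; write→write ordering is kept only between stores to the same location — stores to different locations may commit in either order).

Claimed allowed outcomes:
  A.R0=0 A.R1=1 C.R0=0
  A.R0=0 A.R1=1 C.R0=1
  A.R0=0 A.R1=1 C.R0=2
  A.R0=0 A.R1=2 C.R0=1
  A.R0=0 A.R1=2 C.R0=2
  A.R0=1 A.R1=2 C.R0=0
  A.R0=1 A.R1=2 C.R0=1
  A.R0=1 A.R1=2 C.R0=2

outcome vector order: (A.R0,A.R1,C.R0)
PSO (9): 0/1/0 0/1/1 0/1/2 0/2/0 0/2/1 0/2/2 1/2/0 1/2/1 1/2/2
PSO∖claimed = {0/2/0}

missing: A.R0=0 A.R1=2 C.R0=0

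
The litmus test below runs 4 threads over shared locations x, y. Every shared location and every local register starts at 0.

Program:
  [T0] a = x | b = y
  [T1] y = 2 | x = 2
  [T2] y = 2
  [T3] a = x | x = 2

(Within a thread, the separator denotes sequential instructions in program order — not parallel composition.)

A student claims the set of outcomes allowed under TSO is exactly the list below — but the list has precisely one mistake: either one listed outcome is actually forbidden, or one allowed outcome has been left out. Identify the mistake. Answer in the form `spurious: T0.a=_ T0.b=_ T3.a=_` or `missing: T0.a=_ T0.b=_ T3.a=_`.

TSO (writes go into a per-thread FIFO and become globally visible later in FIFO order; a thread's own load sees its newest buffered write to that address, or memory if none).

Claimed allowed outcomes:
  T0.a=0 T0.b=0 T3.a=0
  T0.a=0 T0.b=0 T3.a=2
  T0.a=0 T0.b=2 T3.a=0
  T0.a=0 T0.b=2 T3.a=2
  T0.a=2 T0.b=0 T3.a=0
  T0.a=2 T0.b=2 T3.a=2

missing: T0.a=2 T0.b=2 T3.a=0

outcome vector order: (T0.a,T0.b,T3.a)
[TSO] allowed = {0/0/0; 0/0/2; 0/2/0; 0/2/2; 2/0/0; 2/2/0; 2/2/2}
TSO∖claimed = {2/2/0}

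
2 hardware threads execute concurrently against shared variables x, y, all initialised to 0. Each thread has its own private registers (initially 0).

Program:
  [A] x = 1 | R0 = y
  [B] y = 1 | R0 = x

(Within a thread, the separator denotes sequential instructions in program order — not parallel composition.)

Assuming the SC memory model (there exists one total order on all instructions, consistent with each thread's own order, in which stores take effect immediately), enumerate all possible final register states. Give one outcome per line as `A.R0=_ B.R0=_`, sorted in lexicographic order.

A.R0=0 B.R0=1
A.R0=1 B.R0=0
A.R0=1 B.R0=1

outcome vector order: (A.R0,B.R0)
|SC outcomes| = 3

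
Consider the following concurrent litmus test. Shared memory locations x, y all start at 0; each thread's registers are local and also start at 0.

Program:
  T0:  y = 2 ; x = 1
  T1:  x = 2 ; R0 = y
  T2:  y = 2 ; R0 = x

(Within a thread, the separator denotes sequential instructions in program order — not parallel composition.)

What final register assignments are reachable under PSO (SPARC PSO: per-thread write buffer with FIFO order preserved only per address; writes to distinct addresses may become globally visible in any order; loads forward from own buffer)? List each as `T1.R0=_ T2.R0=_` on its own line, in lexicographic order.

outcome vector order: (T1.R0,T2.R0)
|PSO outcomes| = 6

T1.R0=0 T2.R0=0
T1.R0=0 T2.R0=1
T1.R0=0 T2.R0=2
T1.R0=2 T2.R0=0
T1.R0=2 T2.R0=1
T1.R0=2 T2.R0=2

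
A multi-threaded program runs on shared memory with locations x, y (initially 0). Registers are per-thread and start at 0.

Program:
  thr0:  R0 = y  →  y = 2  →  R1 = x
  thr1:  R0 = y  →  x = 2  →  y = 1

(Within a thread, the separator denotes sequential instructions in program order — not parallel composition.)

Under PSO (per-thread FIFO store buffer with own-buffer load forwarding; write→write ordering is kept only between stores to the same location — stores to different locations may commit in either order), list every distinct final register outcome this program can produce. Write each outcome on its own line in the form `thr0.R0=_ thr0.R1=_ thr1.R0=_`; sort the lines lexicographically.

thr0.R0=0 thr0.R1=0 thr1.R0=0
thr0.R0=0 thr0.R1=0 thr1.R0=2
thr0.R0=0 thr0.R1=2 thr1.R0=0
thr0.R0=0 thr0.R1=2 thr1.R0=2
thr0.R0=1 thr0.R1=0 thr1.R0=0
thr0.R0=1 thr0.R1=2 thr1.R0=0

outcome vector order: (thr0.R0,thr0.R1,thr1.R0)
|PSO outcomes| = 6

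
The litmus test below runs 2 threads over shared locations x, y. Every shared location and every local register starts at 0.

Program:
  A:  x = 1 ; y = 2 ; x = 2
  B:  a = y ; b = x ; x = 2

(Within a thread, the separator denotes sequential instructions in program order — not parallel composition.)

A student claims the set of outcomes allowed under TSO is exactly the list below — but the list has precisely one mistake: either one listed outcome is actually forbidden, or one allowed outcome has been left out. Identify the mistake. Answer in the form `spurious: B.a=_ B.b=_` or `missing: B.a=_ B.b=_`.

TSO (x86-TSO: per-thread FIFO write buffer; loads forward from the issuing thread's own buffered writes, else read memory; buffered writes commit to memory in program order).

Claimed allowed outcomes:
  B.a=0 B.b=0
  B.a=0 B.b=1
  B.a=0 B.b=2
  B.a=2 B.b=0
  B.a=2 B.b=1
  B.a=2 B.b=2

outcome vector order: (B.a,B.b)
TSO: 5 outcomes — {00 01 02 21 22}
claimed∖TSO = {20}

spurious: B.a=2 B.b=0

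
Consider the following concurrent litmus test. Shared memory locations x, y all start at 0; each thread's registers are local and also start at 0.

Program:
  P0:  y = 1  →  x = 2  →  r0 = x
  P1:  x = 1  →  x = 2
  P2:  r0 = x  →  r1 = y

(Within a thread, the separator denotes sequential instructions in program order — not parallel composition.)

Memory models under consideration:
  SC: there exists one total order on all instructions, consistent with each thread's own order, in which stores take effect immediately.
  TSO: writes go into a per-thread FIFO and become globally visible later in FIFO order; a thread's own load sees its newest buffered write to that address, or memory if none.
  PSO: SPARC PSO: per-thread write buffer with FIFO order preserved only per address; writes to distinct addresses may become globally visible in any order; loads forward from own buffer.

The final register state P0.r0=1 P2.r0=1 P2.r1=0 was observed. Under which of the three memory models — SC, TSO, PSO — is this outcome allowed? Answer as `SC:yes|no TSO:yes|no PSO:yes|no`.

outcome vector order: (P0.r0,P2.r0,P2.r1)
SC (10): (1,0,0); (1,0,1); (1,1,1); (1,2,1); (2,0,0); (2,0,1); (2,1,0); (2,1,1); (2,2,0); (2,2,1)
TSO (10): (1,0,0); (1,0,1); (1,1,1); (1,2,1); (2,0,0); (2,0,1); (2,1,0); (2,1,1); (2,2,0); (2,2,1)
PSO (12): (1,0,0); (1,0,1); (1,1,0); (1,1,1); (1,2,0); (1,2,1); (2,0,0); (2,0,1); (2,1,0); (2,1,1); (2,2,0); (2,2,1)
target (1,1,0) ∈ {PSO}

SC:no TSO:no PSO:yes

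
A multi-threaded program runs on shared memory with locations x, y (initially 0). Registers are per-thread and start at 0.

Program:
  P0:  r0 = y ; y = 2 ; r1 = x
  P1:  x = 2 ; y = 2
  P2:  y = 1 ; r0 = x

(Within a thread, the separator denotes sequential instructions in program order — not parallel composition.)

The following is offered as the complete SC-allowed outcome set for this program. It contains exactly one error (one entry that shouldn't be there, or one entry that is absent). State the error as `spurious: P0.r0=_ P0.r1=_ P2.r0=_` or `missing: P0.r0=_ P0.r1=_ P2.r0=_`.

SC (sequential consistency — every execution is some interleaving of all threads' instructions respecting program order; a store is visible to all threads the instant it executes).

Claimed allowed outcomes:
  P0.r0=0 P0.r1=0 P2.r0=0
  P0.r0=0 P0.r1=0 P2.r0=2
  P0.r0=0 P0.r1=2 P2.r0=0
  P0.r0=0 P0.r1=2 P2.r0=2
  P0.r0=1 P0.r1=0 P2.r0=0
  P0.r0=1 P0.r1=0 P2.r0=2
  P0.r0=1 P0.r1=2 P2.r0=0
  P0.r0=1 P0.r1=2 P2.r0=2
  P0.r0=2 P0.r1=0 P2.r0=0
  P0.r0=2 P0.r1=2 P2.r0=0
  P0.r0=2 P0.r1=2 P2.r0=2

outcome vector order: (P0.r0,P0.r1,P2.r0)
[SC] allowed = {<0 0 0>; <0 0 2>; <0 2 0>; <0 2 2>; <1 0 0>; <1 0 2>; <1 2 0>; <1 2 2>; <2 2 0>; <2 2 2>}
claimed∖SC = {<2 0 0>}

spurious: P0.r0=2 P0.r1=0 P2.r0=0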